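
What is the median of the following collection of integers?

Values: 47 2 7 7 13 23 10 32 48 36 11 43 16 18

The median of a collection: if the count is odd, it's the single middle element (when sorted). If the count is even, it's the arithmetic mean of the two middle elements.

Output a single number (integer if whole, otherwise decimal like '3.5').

Step 1: insert 47 -> lo=[47] (size 1, max 47) hi=[] (size 0) -> median=47
Step 2: insert 2 -> lo=[2] (size 1, max 2) hi=[47] (size 1, min 47) -> median=24.5
Step 3: insert 7 -> lo=[2, 7] (size 2, max 7) hi=[47] (size 1, min 47) -> median=7
Step 4: insert 7 -> lo=[2, 7] (size 2, max 7) hi=[7, 47] (size 2, min 7) -> median=7
Step 5: insert 13 -> lo=[2, 7, 7] (size 3, max 7) hi=[13, 47] (size 2, min 13) -> median=7
Step 6: insert 23 -> lo=[2, 7, 7] (size 3, max 7) hi=[13, 23, 47] (size 3, min 13) -> median=10
Step 7: insert 10 -> lo=[2, 7, 7, 10] (size 4, max 10) hi=[13, 23, 47] (size 3, min 13) -> median=10
Step 8: insert 32 -> lo=[2, 7, 7, 10] (size 4, max 10) hi=[13, 23, 32, 47] (size 4, min 13) -> median=11.5
Step 9: insert 48 -> lo=[2, 7, 7, 10, 13] (size 5, max 13) hi=[23, 32, 47, 48] (size 4, min 23) -> median=13
Step 10: insert 36 -> lo=[2, 7, 7, 10, 13] (size 5, max 13) hi=[23, 32, 36, 47, 48] (size 5, min 23) -> median=18
Step 11: insert 11 -> lo=[2, 7, 7, 10, 11, 13] (size 6, max 13) hi=[23, 32, 36, 47, 48] (size 5, min 23) -> median=13
Step 12: insert 43 -> lo=[2, 7, 7, 10, 11, 13] (size 6, max 13) hi=[23, 32, 36, 43, 47, 48] (size 6, min 23) -> median=18
Step 13: insert 16 -> lo=[2, 7, 7, 10, 11, 13, 16] (size 7, max 16) hi=[23, 32, 36, 43, 47, 48] (size 6, min 23) -> median=16
Step 14: insert 18 -> lo=[2, 7, 7, 10, 11, 13, 16] (size 7, max 16) hi=[18, 23, 32, 36, 43, 47, 48] (size 7, min 18) -> median=17

Answer: 17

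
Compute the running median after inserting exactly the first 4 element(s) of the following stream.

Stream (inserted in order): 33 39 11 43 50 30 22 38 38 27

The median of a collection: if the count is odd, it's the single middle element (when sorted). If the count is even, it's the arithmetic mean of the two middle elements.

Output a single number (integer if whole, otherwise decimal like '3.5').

Step 1: insert 33 -> lo=[33] (size 1, max 33) hi=[] (size 0) -> median=33
Step 2: insert 39 -> lo=[33] (size 1, max 33) hi=[39] (size 1, min 39) -> median=36
Step 3: insert 11 -> lo=[11, 33] (size 2, max 33) hi=[39] (size 1, min 39) -> median=33
Step 4: insert 43 -> lo=[11, 33] (size 2, max 33) hi=[39, 43] (size 2, min 39) -> median=36

Answer: 36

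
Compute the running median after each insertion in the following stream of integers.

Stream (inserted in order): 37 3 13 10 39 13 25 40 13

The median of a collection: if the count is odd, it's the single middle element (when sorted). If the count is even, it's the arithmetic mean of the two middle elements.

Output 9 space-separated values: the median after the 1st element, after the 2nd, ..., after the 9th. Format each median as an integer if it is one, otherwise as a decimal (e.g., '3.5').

Step 1: insert 37 -> lo=[37] (size 1, max 37) hi=[] (size 0) -> median=37
Step 2: insert 3 -> lo=[3] (size 1, max 3) hi=[37] (size 1, min 37) -> median=20
Step 3: insert 13 -> lo=[3, 13] (size 2, max 13) hi=[37] (size 1, min 37) -> median=13
Step 4: insert 10 -> lo=[3, 10] (size 2, max 10) hi=[13, 37] (size 2, min 13) -> median=11.5
Step 5: insert 39 -> lo=[3, 10, 13] (size 3, max 13) hi=[37, 39] (size 2, min 37) -> median=13
Step 6: insert 13 -> lo=[3, 10, 13] (size 3, max 13) hi=[13, 37, 39] (size 3, min 13) -> median=13
Step 7: insert 25 -> lo=[3, 10, 13, 13] (size 4, max 13) hi=[25, 37, 39] (size 3, min 25) -> median=13
Step 8: insert 40 -> lo=[3, 10, 13, 13] (size 4, max 13) hi=[25, 37, 39, 40] (size 4, min 25) -> median=19
Step 9: insert 13 -> lo=[3, 10, 13, 13, 13] (size 5, max 13) hi=[25, 37, 39, 40] (size 4, min 25) -> median=13

Answer: 37 20 13 11.5 13 13 13 19 13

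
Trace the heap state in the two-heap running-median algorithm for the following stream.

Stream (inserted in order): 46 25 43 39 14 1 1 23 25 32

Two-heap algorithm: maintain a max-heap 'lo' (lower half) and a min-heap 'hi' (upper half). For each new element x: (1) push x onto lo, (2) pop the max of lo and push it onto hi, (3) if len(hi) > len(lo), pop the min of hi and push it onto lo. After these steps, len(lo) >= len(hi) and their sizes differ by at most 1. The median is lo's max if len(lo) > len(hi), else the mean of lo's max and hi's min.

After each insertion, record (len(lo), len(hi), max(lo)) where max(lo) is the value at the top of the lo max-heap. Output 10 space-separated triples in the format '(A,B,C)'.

Answer: (1,0,46) (1,1,25) (2,1,43) (2,2,39) (3,2,39) (3,3,25) (4,3,25) (4,4,23) (5,4,25) (5,5,25)

Derivation:
Step 1: insert 46 -> lo=[46] hi=[] -> (len(lo)=1, len(hi)=0, max(lo)=46)
Step 2: insert 25 -> lo=[25] hi=[46] -> (len(lo)=1, len(hi)=1, max(lo)=25)
Step 3: insert 43 -> lo=[25, 43] hi=[46] -> (len(lo)=2, len(hi)=1, max(lo)=43)
Step 4: insert 39 -> lo=[25, 39] hi=[43, 46] -> (len(lo)=2, len(hi)=2, max(lo)=39)
Step 5: insert 14 -> lo=[14, 25, 39] hi=[43, 46] -> (len(lo)=3, len(hi)=2, max(lo)=39)
Step 6: insert 1 -> lo=[1, 14, 25] hi=[39, 43, 46] -> (len(lo)=3, len(hi)=3, max(lo)=25)
Step 7: insert 1 -> lo=[1, 1, 14, 25] hi=[39, 43, 46] -> (len(lo)=4, len(hi)=3, max(lo)=25)
Step 8: insert 23 -> lo=[1, 1, 14, 23] hi=[25, 39, 43, 46] -> (len(lo)=4, len(hi)=4, max(lo)=23)
Step 9: insert 25 -> lo=[1, 1, 14, 23, 25] hi=[25, 39, 43, 46] -> (len(lo)=5, len(hi)=4, max(lo)=25)
Step 10: insert 32 -> lo=[1, 1, 14, 23, 25] hi=[25, 32, 39, 43, 46] -> (len(lo)=5, len(hi)=5, max(lo)=25)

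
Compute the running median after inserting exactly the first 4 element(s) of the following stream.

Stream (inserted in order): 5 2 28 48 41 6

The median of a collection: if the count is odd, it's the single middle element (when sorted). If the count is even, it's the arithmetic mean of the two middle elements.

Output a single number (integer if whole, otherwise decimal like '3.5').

Answer: 16.5

Derivation:
Step 1: insert 5 -> lo=[5] (size 1, max 5) hi=[] (size 0) -> median=5
Step 2: insert 2 -> lo=[2] (size 1, max 2) hi=[5] (size 1, min 5) -> median=3.5
Step 3: insert 28 -> lo=[2, 5] (size 2, max 5) hi=[28] (size 1, min 28) -> median=5
Step 4: insert 48 -> lo=[2, 5] (size 2, max 5) hi=[28, 48] (size 2, min 28) -> median=16.5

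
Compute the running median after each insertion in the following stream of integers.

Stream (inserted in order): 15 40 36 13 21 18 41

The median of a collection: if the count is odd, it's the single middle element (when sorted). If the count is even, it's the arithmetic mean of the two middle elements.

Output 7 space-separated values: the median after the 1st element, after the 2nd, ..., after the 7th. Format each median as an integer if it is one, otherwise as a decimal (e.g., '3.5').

Answer: 15 27.5 36 25.5 21 19.5 21

Derivation:
Step 1: insert 15 -> lo=[15] (size 1, max 15) hi=[] (size 0) -> median=15
Step 2: insert 40 -> lo=[15] (size 1, max 15) hi=[40] (size 1, min 40) -> median=27.5
Step 3: insert 36 -> lo=[15, 36] (size 2, max 36) hi=[40] (size 1, min 40) -> median=36
Step 4: insert 13 -> lo=[13, 15] (size 2, max 15) hi=[36, 40] (size 2, min 36) -> median=25.5
Step 5: insert 21 -> lo=[13, 15, 21] (size 3, max 21) hi=[36, 40] (size 2, min 36) -> median=21
Step 6: insert 18 -> lo=[13, 15, 18] (size 3, max 18) hi=[21, 36, 40] (size 3, min 21) -> median=19.5
Step 7: insert 41 -> lo=[13, 15, 18, 21] (size 4, max 21) hi=[36, 40, 41] (size 3, min 36) -> median=21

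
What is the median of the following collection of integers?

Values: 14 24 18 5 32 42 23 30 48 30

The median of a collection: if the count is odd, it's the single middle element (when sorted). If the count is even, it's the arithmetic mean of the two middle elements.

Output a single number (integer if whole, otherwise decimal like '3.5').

Answer: 27

Derivation:
Step 1: insert 14 -> lo=[14] (size 1, max 14) hi=[] (size 0) -> median=14
Step 2: insert 24 -> lo=[14] (size 1, max 14) hi=[24] (size 1, min 24) -> median=19
Step 3: insert 18 -> lo=[14, 18] (size 2, max 18) hi=[24] (size 1, min 24) -> median=18
Step 4: insert 5 -> lo=[5, 14] (size 2, max 14) hi=[18, 24] (size 2, min 18) -> median=16
Step 5: insert 32 -> lo=[5, 14, 18] (size 3, max 18) hi=[24, 32] (size 2, min 24) -> median=18
Step 6: insert 42 -> lo=[5, 14, 18] (size 3, max 18) hi=[24, 32, 42] (size 3, min 24) -> median=21
Step 7: insert 23 -> lo=[5, 14, 18, 23] (size 4, max 23) hi=[24, 32, 42] (size 3, min 24) -> median=23
Step 8: insert 30 -> lo=[5, 14, 18, 23] (size 4, max 23) hi=[24, 30, 32, 42] (size 4, min 24) -> median=23.5
Step 9: insert 48 -> lo=[5, 14, 18, 23, 24] (size 5, max 24) hi=[30, 32, 42, 48] (size 4, min 30) -> median=24
Step 10: insert 30 -> lo=[5, 14, 18, 23, 24] (size 5, max 24) hi=[30, 30, 32, 42, 48] (size 5, min 30) -> median=27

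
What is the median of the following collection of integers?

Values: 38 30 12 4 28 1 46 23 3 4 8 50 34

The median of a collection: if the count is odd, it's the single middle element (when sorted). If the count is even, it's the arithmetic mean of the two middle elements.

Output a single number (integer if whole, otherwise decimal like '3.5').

Answer: 23

Derivation:
Step 1: insert 38 -> lo=[38] (size 1, max 38) hi=[] (size 0) -> median=38
Step 2: insert 30 -> lo=[30] (size 1, max 30) hi=[38] (size 1, min 38) -> median=34
Step 3: insert 12 -> lo=[12, 30] (size 2, max 30) hi=[38] (size 1, min 38) -> median=30
Step 4: insert 4 -> lo=[4, 12] (size 2, max 12) hi=[30, 38] (size 2, min 30) -> median=21
Step 5: insert 28 -> lo=[4, 12, 28] (size 3, max 28) hi=[30, 38] (size 2, min 30) -> median=28
Step 6: insert 1 -> lo=[1, 4, 12] (size 3, max 12) hi=[28, 30, 38] (size 3, min 28) -> median=20
Step 7: insert 46 -> lo=[1, 4, 12, 28] (size 4, max 28) hi=[30, 38, 46] (size 3, min 30) -> median=28
Step 8: insert 23 -> lo=[1, 4, 12, 23] (size 4, max 23) hi=[28, 30, 38, 46] (size 4, min 28) -> median=25.5
Step 9: insert 3 -> lo=[1, 3, 4, 12, 23] (size 5, max 23) hi=[28, 30, 38, 46] (size 4, min 28) -> median=23
Step 10: insert 4 -> lo=[1, 3, 4, 4, 12] (size 5, max 12) hi=[23, 28, 30, 38, 46] (size 5, min 23) -> median=17.5
Step 11: insert 8 -> lo=[1, 3, 4, 4, 8, 12] (size 6, max 12) hi=[23, 28, 30, 38, 46] (size 5, min 23) -> median=12
Step 12: insert 50 -> lo=[1, 3, 4, 4, 8, 12] (size 6, max 12) hi=[23, 28, 30, 38, 46, 50] (size 6, min 23) -> median=17.5
Step 13: insert 34 -> lo=[1, 3, 4, 4, 8, 12, 23] (size 7, max 23) hi=[28, 30, 34, 38, 46, 50] (size 6, min 28) -> median=23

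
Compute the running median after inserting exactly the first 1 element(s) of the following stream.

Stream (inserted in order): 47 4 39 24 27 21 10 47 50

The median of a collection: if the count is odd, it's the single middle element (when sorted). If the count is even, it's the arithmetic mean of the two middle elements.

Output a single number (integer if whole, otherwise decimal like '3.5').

Step 1: insert 47 -> lo=[47] (size 1, max 47) hi=[] (size 0) -> median=47

Answer: 47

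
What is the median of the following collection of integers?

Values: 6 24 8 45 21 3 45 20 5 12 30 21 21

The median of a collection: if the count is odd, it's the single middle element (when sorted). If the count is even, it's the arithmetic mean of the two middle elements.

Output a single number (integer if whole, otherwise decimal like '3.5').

Answer: 21

Derivation:
Step 1: insert 6 -> lo=[6] (size 1, max 6) hi=[] (size 0) -> median=6
Step 2: insert 24 -> lo=[6] (size 1, max 6) hi=[24] (size 1, min 24) -> median=15
Step 3: insert 8 -> lo=[6, 8] (size 2, max 8) hi=[24] (size 1, min 24) -> median=8
Step 4: insert 45 -> lo=[6, 8] (size 2, max 8) hi=[24, 45] (size 2, min 24) -> median=16
Step 5: insert 21 -> lo=[6, 8, 21] (size 3, max 21) hi=[24, 45] (size 2, min 24) -> median=21
Step 6: insert 3 -> lo=[3, 6, 8] (size 3, max 8) hi=[21, 24, 45] (size 3, min 21) -> median=14.5
Step 7: insert 45 -> lo=[3, 6, 8, 21] (size 4, max 21) hi=[24, 45, 45] (size 3, min 24) -> median=21
Step 8: insert 20 -> lo=[3, 6, 8, 20] (size 4, max 20) hi=[21, 24, 45, 45] (size 4, min 21) -> median=20.5
Step 9: insert 5 -> lo=[3, 5, 6, 8, 20] (size 5, max 20) hi=[21, 24, 45, 45] (size 4, min 21) -> median=20
Step 10: insert 12 -> lo=[3, 5, 6, 8, 12] (size 5, max 12) hi=[20, 21, 24, 45, 45] (size 5, min 20) -> median=16
Step 11: insert 30 -> lo=[3, 5, 6, 8, 12, 20] (size 6, max 20) hi=[21, 24, 30, 45, 45] (size 5, min 21) -> median=20
Step 12: insert 21 -> lo=[3, 5, 6, 8, 12, 20] (size 6, max 20) hi=[21, 21, 24, 30, 45, 45] (size 6, min 21) -> median=20.5
Step 13: insert 21 -> lo=[3, 5, 6, 8, 12, 20, 21] (size 7, max 21) hi=[21, 21, 24, 30, 45, 45] (size 6, min 21) -> median=21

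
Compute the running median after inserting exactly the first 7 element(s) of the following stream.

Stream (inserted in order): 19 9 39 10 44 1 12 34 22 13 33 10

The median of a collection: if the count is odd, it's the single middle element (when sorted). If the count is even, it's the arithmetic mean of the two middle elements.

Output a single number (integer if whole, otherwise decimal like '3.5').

Step 1: insert 19 -> lo=[19] (size 1, max 19) hi=[] (size 0) -> median=19
Step 2: insert 9 -> lo=[9] (size 1, max 9) hi=[19] (size 1, min 19) -> median=14
Step 3: insert 39 -> lo=[9, 19] (size 2, max 19) hi=[39] (size 1, min 39) -> median=19
Step 4: insert 10 -> lo=[9, 10] (size 2, max 10) hi=[19, 39] (size 2, min 19) -> median=14.5
Step 5: insert 44 -> lo=[9, 10, 19] (size 3, max 19) hi=[39, 44] (size 2, min 39) -> median=19
Step 6: insert 1 -> lo=[1, 9, 10] (size 3, max 10) hi=[19, 39, 44] (size 3, min 19) -> median=14.5
Step 7: insert 12 -> lo=[1, 9, 10, 12] (size 4, max 12) hi=[19, 39, 44] (size 3, min 19) -> median=12

Answer: 12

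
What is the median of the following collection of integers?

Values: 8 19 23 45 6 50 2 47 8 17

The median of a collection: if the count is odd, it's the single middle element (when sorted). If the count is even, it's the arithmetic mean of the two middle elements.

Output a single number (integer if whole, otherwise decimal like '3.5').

Answer: 18

Derivation:
Step 1: insert 8 -> lo=[8] (size 1, max 8) hi=[] (size 0) -> median=8
Step 2: insert 19 -> lo=[8] (size 1, max 8) hi=[19] (size 1, min 19) -> median=13.5
Step 3: insert 23 -> lo=[8, 19] (size 2, max 19) hi=[23] (size 1, min 23) -> median=19
Step 4: insert 45 -> lo=[8, 19] (size 2, max 19) hi=[23, 45] (size 2, min 23) -> median=21
Step 5: insert 6 -> lo=[6, 8, 19] (size 3, max 19) hi=[23, 45] (size 2, min 23) -> median=19
Step 6: insert 50 -> lo=[6, 8, 19] (size 3, max 19) hi=[23, 45, 50] (size 3, min 23) -> median=21
Step 7: insert 2 -> lo=[2, 6, 8, 19] (size 4, max 19) hi=[23, 45, 50] (size 3, min 23) -> median=19
Step 8: insert 47 -> lo=[2, 6, 8, 19] (size 4, max 19) hi=[23, 45, 47, 50] (size 4, min 23) -> median=21
Step 9: insert 8 -> lo=[2, 6, 8, 8, 19] (size 5, max 19) hi=[23, 45, 47, 50] (size 4, min 23) -> median=19
Step 10: insert 17 -> lo=[2, 6, 8, 8, 17] (size 5, max 17) hi=[19, 23, 45, 47, 50] (size 5, min 19) -> median=18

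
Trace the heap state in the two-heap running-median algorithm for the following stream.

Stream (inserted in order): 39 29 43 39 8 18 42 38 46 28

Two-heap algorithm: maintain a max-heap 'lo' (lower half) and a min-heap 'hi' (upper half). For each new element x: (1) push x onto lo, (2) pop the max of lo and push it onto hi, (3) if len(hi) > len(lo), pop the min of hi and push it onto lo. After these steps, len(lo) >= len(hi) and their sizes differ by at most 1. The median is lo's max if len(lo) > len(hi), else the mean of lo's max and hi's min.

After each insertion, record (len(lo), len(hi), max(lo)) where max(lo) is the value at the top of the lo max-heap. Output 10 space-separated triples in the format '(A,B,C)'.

Step 1: insert 39 -> lo=[39] hi=[] -> (len(lo)=1, len(hi)=0, max(lo)=39)
Step 2: insert 29 -> lo=[29] hi=[39] -> (len(lo)=1, len(hi)=1, max(lo)=29)
Step 3: insert 43 -> lo=[29, 39] hi=[43] -> (len(lo)=2, len(hi)=1, max(lo)=39)
Step 4: insert 39 -> lo=[29, 39] hi=[39, 43] -> (len(lo)=2, len(hi)=2, max(lo)=39)
Step 5: insert 8 -> lo=[8, 29, 39] hi=[39, 43] -> (len(lo)=3, len(hi)=2, max(lo)=39)
Step 6: insert 18 -> lo=[8, 18, 29] hi=[39, 39, 43] -> (len(lo)=3, len(hi)=3, max(lo)=29)
Step 7: insert 42 -> lo=[8, 18, 29, 39] hi=[39, 42, 43] -> (len(lo)=4, len(hi)=3, max(lo)=39)
Step 8: insert 38 -> lo=[8, 18, 29, 38] hi=[39, 39, 42, 43] -> (len(lo)=4, len(hi)=4, max(lo)=38)
Step 9: insert 46 -> lo=[8, 18, 29, 38, 39] hi=[39, 42, 43, 46] -> (len(lo)=5, len(hi)=4, max(lo)=39)
Step 10: insert 28 -> lo=[8, 18, 28, 29, 38] hi=[39, 39, 42, 43, 46] -> (len(lo)=5, len(hi)=5, max(lo)=38)

Answer: (1,0,39) (1,1,29) (2,1,39) (2,2,39) (3,2,39) (3,3,29) (4,3,39) (4,4,38) (5,4,39) (5,5,38)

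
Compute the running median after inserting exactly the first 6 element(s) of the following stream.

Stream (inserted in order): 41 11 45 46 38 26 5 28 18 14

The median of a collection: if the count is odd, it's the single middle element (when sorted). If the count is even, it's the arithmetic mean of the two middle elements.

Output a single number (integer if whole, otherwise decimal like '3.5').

Answer: 39.5

Derivation:
Step 1: insert 41 -> lo=[41] (size 1, max 41) hi=[] (size 0) -> median=41
Step 2: insert 11 -> lo=[11] (size 1, max 11) hi=[41] (size 1, min 41) -> median=26
Step 3: insert 45 -> lo=[11, 41] (size 2, max 41) hi=[45] (size 1, min 45) -> median=41
Step 4: insert 46 -> lo=[11, 41] (size 2, max 41) hi=[45, 46] (size 2, min 45) -> median=43
Step 5: insert 38 -> lo=[11, 38, 41] (size 3, max 41) hi=[45, 46] (size 2, min 45) -> median=41
Step 6: insert 26 -> lo=[11, 26, 38] (size 3, max 38) hi=[41, 45, 46] (size 3, min 41) -> median=39.5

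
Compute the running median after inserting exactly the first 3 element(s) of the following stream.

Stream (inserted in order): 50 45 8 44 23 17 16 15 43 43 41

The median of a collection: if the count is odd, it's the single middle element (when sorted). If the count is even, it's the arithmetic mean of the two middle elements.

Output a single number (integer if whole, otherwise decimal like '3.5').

Answer: 45

Derivation:
Step 1: insert 50 -> lo=[50] (size 1, max 50) hi=[] (size 0) -> median=50
Step 2: insert 45 -> lo=[45] (size 1, max 45) hi=[50] (size 1, min 50) -> median=47.5
Step 3: insert 8 -> lo=[8, 45] (size 2, max 45) hi=[50] (size 1, min 50) -> median=45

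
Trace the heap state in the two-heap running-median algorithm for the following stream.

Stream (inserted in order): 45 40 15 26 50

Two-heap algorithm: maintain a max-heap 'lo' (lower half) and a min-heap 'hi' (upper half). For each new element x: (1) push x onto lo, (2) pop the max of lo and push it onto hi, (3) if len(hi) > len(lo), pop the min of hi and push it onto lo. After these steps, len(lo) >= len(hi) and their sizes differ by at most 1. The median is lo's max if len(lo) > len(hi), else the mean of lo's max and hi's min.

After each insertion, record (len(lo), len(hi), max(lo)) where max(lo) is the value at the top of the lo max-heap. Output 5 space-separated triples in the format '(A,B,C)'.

Step 1: insert 45 -> lo=[45] hi=[] -> (len(lo)=1, len(hi)=0, max(lo)=45)
Step 2: insert 40 -> lo=[40] hi=[45] -> (len(lo)=1, len(hi)=1, max(lo)=40)
Step 3: insert 15 -> lo=[15, 40] hi=[45] -> (len(lo)=2, len(hi)=1, max(lo)=40)
Step 4: insert 26 -> lo=[15, 26] hi=[40, 45] -> (len(lo)=2, len(hi)=2, max(lo)=26)
Step 5: insert 50 -> lo=[15, 26, 40] hi=[45, 50] -> (len(lo)=3, len(hi)=2, max(lo)=40)

Answer: (1,0,45) (1,1,40) (2,1,40) (2,2,26) (3,2,40)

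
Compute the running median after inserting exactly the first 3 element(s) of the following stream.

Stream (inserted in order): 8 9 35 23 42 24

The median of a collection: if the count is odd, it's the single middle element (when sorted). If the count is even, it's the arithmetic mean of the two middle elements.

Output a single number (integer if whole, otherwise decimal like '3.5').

Answer: 9

Derivation:
Step 1: insert 8 -> lo=[8] (size 1, max 8) hi=[] (size 0) -> median=8
Step 2: insert 9 -> lo=[8] (size 1, max 8) hi=[9] (size 1, min 9) -> median=8.5
Step 3: insert 35 -> lo=[8, 9] (size 2, max 9) hi=[35] (size 1, min 35) -> median=9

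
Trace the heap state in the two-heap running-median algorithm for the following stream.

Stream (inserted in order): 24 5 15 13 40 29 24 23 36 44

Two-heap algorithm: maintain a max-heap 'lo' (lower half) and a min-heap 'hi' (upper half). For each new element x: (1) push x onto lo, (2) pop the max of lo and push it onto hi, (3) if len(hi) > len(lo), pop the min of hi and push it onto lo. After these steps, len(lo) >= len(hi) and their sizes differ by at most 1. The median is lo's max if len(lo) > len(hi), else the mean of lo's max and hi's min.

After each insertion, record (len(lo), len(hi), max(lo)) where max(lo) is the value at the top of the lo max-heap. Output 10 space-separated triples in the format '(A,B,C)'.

Answer: (1,0,24) (1,1,5) (2,1,15) (2,2,13) (3,2,15) (3,3,15) (4,3,24) (4,4,23) (5,4,24) (5,5,24)

Derivation:
Step 1: insert 24 -> lo=[24] hi=[] -> (len(lo)=1, len(hi)=0, max(lo)=24)
Step 2: insert 5 -> lo=[5] hi=[24] -> (len(lo)=1, len(hi)=1, max(lo)=5)
Step 3: insert 15 -> lo=[5, 15] hi=[24] -> (len(lo)=2, len(hi)=1, max(lo)=15)
Step 4: insert 13 -> lo=[5, 13] hi=[15, 24] -> (len(lo)=2, len(hi)=2, max(lo)=13)
Step 5: insert 40 -> lo=[5, 13, 15] hi=[24, 40] -> (len(lo)=3, len(hi)=2, max(lo)=15)
Step 6: insert 29 -> lo=[5, 13, 15] hi=[24, 29, 40] -> (len(lo)=3, len(hi)=3, max(lo)=15)
Step 7: insert 24 -> lo=[5, 13, 15, 24] hi=[24, 29, 40] -> (len(lo)=4, len(hi)=3, max(lo)=24)
Step 8: insert 23 -> lo=[5, 13, 15, 23] hi=[24, 24, 29, 40] -> (len(lo)=4, len(hi)=4, max(lo)=23)
Step 9: insert 36 -> lo=[5, 13, 15, 23, 24] hi=[24, 29, 36, 40] -> (len(lo)=5, len(hi)=4, max(lo)=24)
Step 10: insert 44 -> lo=[5, 13, 15, 23, 24] hi=[24, 29, 36, 40, 44] -> (len(lo)=5, len(hi)=5, max(lo)=24)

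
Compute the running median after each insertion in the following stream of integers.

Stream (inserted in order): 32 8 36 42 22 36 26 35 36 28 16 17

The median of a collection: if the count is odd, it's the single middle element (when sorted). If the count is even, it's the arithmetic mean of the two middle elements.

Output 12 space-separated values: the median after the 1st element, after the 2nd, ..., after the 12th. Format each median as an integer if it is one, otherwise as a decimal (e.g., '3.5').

Answer: 32 20 32 34 32 34 32 33.5 35 33.5 32 30

Derivation:
Step 1: insert 32 -> lo=[32] (size 1, max 32) hi=[] (size 0) -> median=32
Step 2: insert 8 -> lo=[8] (size 1, max 8) hi=[32] (size 1, min 32) -> median=20
Step 3: insert 36 -> lo=[8, 32] (size 2, max 32) hi=[36] (size 1, min 36) -> median=32
Step 4: insert 42 -> lo=[8, 32] (size 2, max 32) hi=[36, 42] (size 2, min 36) -> median=34
Step 5: insert 22 -> lo=[8, 22, 32] (size 3, max 32) hi=[36, 42] (size 2, min 36) -> median=32
Step 6: insert 36 -> lo=[8, 22, 32] (size 3, max 32) hi=[36, 36, 42] (size 3, min 36) -> median=34
Step 7: insert 26 -> lo=[8, 22, 26, 32] (size 4, max 32) hi=[36, 36, 42] (size 3, min 36) -> median=32
Step 8: insert 35 -> lo=[8, 22, 26, 32] (size 4, max 32) hi=[35, 36, 36, 42] (size 4, min 35) -> median=33.5
Step 9: insert 36 -> lo=[8, 22, 26, 32, 35] (size 5, max 35) hi=[36, 36, 36, 42] (size 4, min 36) -> median=35
Step 10: insert 28 -> lo=[8, 22, 26, 28, 32] (size 5, max 32) hi=[35, 36, 36, 36, 42] (size 5, min 35) -> median=33.5
Step 11: insert 16 -> lo=[8, 16, 22, 26, 28, 32] (size 6, max 32) hi=[35, 36, 36, 36, 42] (size 5, min 35) -> median=32
Step 12: insert 17 -> lo=[8, 16, 17, 22, 26, 28] (size 6, max 28) hi=[32, 35, 36, 36, 36, 42] (size 6, min 32) -> median=30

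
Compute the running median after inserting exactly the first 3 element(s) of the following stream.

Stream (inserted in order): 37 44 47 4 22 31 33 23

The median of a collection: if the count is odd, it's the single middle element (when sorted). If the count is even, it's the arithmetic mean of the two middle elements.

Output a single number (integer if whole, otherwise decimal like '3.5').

Answer: 44

Derivation:
Step 1: insert 37 -> lo=[37] (size 1, max 37) hi=[] (size 0) -> median=37
Step 2: insert 44 -> lo=[37] (size 1, max 37) hi=[44] (size 1, min 44) -> median=40.5
Step 3: insert 47 -> lo=[37, 44] (size 2, max 44) hi=[47] (size 1, min 47) -> median=44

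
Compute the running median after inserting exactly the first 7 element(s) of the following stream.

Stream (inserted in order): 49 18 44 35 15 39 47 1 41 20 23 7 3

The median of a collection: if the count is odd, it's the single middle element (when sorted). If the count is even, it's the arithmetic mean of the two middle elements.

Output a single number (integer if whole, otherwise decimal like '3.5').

Answer: 39

Derivation:
Step 1: insert 49 -> lo=[49] (size 1, max 49) hi=[] (size 0) -> median=49
Step 2: insert 18 -> lo=[18] (size 1, max 18) hi=[49] (size 1, min 49) -> median=33.5
Step 3: insert 44 -> lo=[18, 44] (size 2, max 44) hi=[49] (size 1, min 49) -> median=44
Step 4: insert 35 -> lo=[18, 35] (size 2, max 35) hi=[44, 49] (size 2, min 44) -> median=39.5
Step 5: insert 15 -> lo=[15, 18, 35] (size 3, max 35) hi=[44, 49] (size 2, min 44) -> median=35
Step 6: insert 39 -> lo=[15, 18, 35] (size 3, max 35) hi=[39, 44, 49] (size 3, min 39) -> median=37
Step 7: insert 47 -> lo=[15, 18, 35, 39] (size 4, max 39) hi=[44, 47, 49] (size 3, min 44) -> median=39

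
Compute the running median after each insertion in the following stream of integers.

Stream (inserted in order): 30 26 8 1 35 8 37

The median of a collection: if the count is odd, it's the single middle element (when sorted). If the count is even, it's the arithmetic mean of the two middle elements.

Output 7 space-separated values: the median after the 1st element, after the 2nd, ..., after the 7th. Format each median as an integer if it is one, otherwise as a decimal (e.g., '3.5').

Answer: 30 28 26 17 26 17 26

Derivation:
Step 1: insert 30 -> lo=[30] (size 1, max 30) hi=[] (size 0) -> median=30
Step 2: insert 26 -> lo=[26] (size 1, max 26) hi=[30] (size 1, min 30) -> median=28
Step 3: insert 8 -> lo=[8, 26] (size 2, max 26) hi=[30] (size 1, min 30) -> median=26
Step 4: insert 1 -> lo=[1, 8] (size 2, max 8) hi=[26, 30] (size 2, min 26) -> median=17
Step 5: insert 35 -> lo=[1, 8, 26] (size 3, max 26) hi=[30, 35] (size 2, min 30) -> median=26
Step 6: insert 8 -> lo=[1, 8, 8] (size 3, max 8) hi=[26, 30, 35] (size 3, min 26) -> median=17
Step 7: insert 37 -> lo=[1, 8, 8, 26] (size 4, max 26) hi=[30, 35, 37] (size 3, min 30) -> median=26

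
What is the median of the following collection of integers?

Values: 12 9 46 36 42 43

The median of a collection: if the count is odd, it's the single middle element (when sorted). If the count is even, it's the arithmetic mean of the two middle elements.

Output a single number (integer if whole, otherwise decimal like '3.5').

Answer: 39

Derivation:
Step 1: insert 12 -> lo=[12] (size 1, max 12) hi=[] (size 0) -> median=12
Step 2: insert 9 -> lo=[9] (size 1, max 9) hi=[12] (size 1, min 12) -> median=10.5
Step 3: insert 46 -> lo=[9, 12] (size 2, max 12) hi=[46] (size 1, min 46) -> median=12
Step 4: insert 36 -> lo=[9, 12] (size 2, max 12) hi=[36, 46] (size 2, min 36) -> median=24
Step 5: insert 42 -> lo=[9, 12, 36] (size 3, max 36) hi=[42, 46] (size 2, min 42) -> median=36
Step 6: insert 43 -> lo=[9, 12, 36] (size 3, max 36) hi=[42, 43, 46] (size 3, min 42) -> median=39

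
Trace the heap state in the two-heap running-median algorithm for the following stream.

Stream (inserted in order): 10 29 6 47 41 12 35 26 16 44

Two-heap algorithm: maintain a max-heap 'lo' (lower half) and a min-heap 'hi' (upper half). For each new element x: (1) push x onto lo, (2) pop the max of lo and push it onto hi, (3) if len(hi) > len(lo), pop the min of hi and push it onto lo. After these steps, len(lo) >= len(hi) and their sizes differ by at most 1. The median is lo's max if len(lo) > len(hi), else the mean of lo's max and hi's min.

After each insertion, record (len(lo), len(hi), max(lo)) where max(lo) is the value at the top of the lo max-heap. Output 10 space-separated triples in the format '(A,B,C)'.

Answer: (1,0,10) (1,1,10) (2,1,10) (2,2,10) (3,2,29) (3,3,12) (4,3,29) (4,4,26) (5,4,26) (5,5,26)

Derivation:
Step 1: insert 10 -> lo=[10] hi=[] -> (len(lo)=1, len(hi)=0, max(lo)=10)
Step 2: insert 29 -> lo=[10] hi=[29] -> (len(lo)=1, len(hi)=1, max(lo)=10)
Step 3: insert 6 -> lo=[6, 10] hi=[29] -> (len(lo)=2, len(hi)=1, max(lo)=10)
Step 4: insert 47 -> lo=[6, 10] hi=[29, 47] -> (len(lo)=2, len(hi)=2, max(lo)=10)
Step 5: insert 41 -> lo=[6, 10, 29] hi=[41, 47] -> (len(lo)=3, len(hi)=2, max(lo)=29)
Step 6: insert 12 -> lo=[6, 10, 12] hi=[29, 41, 47] -> (len(lo)=3, len(hi)=3, max(lo)=12)
Step 7: insert 35 -> lo=[6, 10, 12, 29] hi=[35, 41, 47] -> (len(lo)=4, len(hi)=3, max(lo)=29)
Step 8: insert 26 -> lo=[6, 10, 12, 26] hi=[29, 35, 41, 47] -> (len(lo)=4, len(hi)=4, max(lo)=26)
Step 9: insert 16 -> lo=[6, 10, 12, 16, 26] hi=[29, 35, 41, 47] -> (len(lo)=5, len(hi)=4, max(lo)=26)
Step 10: insert 44 -> lo=[6, 10, 12, 16, 26] hi=[29, 35, 41, 44, 47] -> (len(lo)=5, len(hi)=5, max(lo)=26)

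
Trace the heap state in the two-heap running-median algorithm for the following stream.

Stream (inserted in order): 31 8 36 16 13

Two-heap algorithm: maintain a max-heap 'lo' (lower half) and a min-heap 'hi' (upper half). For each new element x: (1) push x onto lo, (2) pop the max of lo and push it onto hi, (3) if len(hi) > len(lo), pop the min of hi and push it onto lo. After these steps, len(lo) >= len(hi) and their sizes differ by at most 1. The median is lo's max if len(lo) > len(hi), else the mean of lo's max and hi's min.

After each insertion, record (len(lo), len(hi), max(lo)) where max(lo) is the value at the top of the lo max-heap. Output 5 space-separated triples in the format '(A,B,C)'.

Answer: (1,0,31) (1,1,8) (2,1,31) (2,2,16) (3,2,16)

Derivation:
Step 1: insert 31 -> lo=[31] hi=[] -> (len(lo)=1, len(hi)=0, max(lo)=31)
Step 2: insert 8 -> lo=[8] hi=[31] -> (len(lo)=1, len(hi)=1, max(lo)=8)
Step 3: insert 36 -> lo=[8, 31] hi=[36] -> (len(lo)=2, len(hi)=1, max(lo)=31)
Step 4: insert 16 -> lo=[8, 16] hi=[31, 36] -> (len(lo)=2, len(hi)=2, max(lo)=16)
Step 5: insert 13 -> lo=[8, 13, 16] hi=[31, 36] -> (len(lo)=3, len(hi)=2, max(lo)=16)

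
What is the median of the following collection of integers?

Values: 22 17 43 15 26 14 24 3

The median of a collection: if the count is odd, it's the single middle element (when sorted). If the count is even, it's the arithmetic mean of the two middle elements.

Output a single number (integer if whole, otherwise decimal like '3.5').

Answer: 19.5

Derivation:
Step 1: insert 22 -> lo=[22] (size 1, max 22) hi=[] (size 0) -> median=22
Step 2: insert 17 -> lo=[17] (size 1, max 17) hi=[22] (size 1, min 22) -> median=19.5
Step 3: insert 43 -> lo=[17, 22] (size 2, max 22) hi=[43] (size 1, min 43) -> median=22
Step 4: insert 15 -> lo=[15, 17] (size 2, max 17) hi=[22, 43] (size 2, min 22) -> median=19.5
Step 5: insert 26 -> lo=[15, 17, 22] (size 3, max 22) hi=[26, 43] (size 2, min 26) -> median=22
Step 6: insert 14 -> lo=[14, 15, 17] (size 3, max 17) hi=[22, 26, 43] (size 3, min 22) -> median=19.5
Step 7: insert 24 -> lo=[14, 15, 17, 22] (size 4, max 22) hi=[24, 26, 43] (size 3, min 24) -> median=22
Step 8: insert 3 -> lo=[3, 14, 15, 17] (size 4, max 17) hi=[22, 24, 26, 43] (size 4, min 22) -> median=19.5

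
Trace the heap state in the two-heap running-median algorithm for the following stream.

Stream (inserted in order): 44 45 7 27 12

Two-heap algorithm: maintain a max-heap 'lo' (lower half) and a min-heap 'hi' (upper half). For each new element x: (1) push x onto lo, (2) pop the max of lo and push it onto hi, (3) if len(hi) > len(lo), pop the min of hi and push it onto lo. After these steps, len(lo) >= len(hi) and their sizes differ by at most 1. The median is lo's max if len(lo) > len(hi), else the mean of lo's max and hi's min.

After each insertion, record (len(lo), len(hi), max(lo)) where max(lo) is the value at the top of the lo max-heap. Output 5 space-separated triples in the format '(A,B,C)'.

Step 1: insert 44 -> lo=[44] hi=[] -> (len(lo)=1, len(hi)=0, max(lo)=44)
Step 2: insert 45 -> lo=[44] hi=[45] -> (len(lo)=1, len(hi)=1, max(lo)=44)
Step 3: insert 7 -> lo=[7, 44] hi=[45] -> (len(lo)=2, len(hi)=1, max(lo)=44)
Step 4: insert 27 -> lo=[7, 27] hi=[44, 45] -> (len(lo)=2, len(hi)=2, max(lo)=27)
Step 5: insert 12 -> lo=[7, 12, 27] hi=[44, 45] -> (len(lo)=3, len(hi)=2, max(lo)=27)

Answer: (1,0,44) (1,1,44) (2,1,44) (2,2,27) (3,2,27)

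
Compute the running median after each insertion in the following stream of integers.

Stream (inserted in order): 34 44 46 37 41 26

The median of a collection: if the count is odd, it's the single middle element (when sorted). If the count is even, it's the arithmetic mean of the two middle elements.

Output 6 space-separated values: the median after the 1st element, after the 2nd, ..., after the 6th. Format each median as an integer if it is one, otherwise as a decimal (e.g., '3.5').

Answer: 34 39 44 40.5 41 39

Derivation:
Step 1: insert 34 -> lo=[34] (size 1, max 34) hi=[] (size 0) -> median=34
Step 2: insert 44 -> lo=[34] (size 1, max 34) hi=[44] (size 1, min 44) -> median=39
Step 3: insert 46 -> lo=[34, 44] (size 2, max 44) hi=[46] (size 1, min 46) -> median=44
Step 4: insert 37 -> lo=[34, 37] (size 2, max 37) hi=[44, 46] (size 2, min 44) -> median=40.5
Step 5: insert 41 -> lo=[34, 37, 41] (size 3, max 41) hi=[44, 46] (size 2, min 44) -> median=41
Step 6: insert 26 -> lo=[26, 34, 37] (size 3, max 37) hi=[41, 44, 46] (size 3, min 41) -> median=39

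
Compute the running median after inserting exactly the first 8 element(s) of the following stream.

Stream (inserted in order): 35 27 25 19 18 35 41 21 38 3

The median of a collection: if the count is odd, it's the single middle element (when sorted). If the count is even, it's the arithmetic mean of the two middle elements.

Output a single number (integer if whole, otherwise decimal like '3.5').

Answer: 26

Derivation:
Step 1: insert 35 -> lo=[35] (size 1, max 35) hi=[] (size 0) -> median=35
Step 2: insert 27 -> lo=[27] (size 1, max 27) hi=[35] (size 1, min 35) -> median=31
Step 3: insert 25 -> lo=[25, 27] (size 2, max 27) hi=[35] (size 1, min 35) -> median=27
Step 4: insert 19 -> lo=[19, 25] (size 2, max 25) hi=[27, 35] (size 2, min 27) -> median=26
Step 5: insert 18 -> lo=[18, 19, 25] (size 3, max 25) hi=[27, 35] (size 2, min 27) -> median=25
Step 6: insert 35 -> lo=[18, 19, 25] (size 3, max 25) hi=[27, 35, 35] (size 3, min 27) -> median=26
Step 7: insert 41 -> lo=[18, 19, 25, 27] (size 4, max 27) hi=[35, 35, 41] (size 3, min 35) -> median=27
Step 8: insert 21 -> lo=[18, 19, 21, 25] (size 4, max 25) hi=[27, 35, 35, 41] (size 4, min 27) -> median=26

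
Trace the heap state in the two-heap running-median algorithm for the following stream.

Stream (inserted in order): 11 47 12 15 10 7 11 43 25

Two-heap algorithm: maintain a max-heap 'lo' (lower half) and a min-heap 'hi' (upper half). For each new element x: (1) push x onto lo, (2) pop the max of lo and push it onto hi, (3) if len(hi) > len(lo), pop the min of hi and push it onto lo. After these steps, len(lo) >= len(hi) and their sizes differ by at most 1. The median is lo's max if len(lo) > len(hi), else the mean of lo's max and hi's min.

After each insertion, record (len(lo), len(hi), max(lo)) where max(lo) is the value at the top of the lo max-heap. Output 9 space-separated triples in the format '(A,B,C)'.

Answer: (1,0,11) (1,1,11) (2,1,12) (2,2,12) (3,2,12) (3,3,11) (4,3,11) (4,4,11) (5,4,12)

Derivation:
Step 1: insert 11 -> lo=[11] hi=[] -> (len(lo)=1, len(hi)=0, max(lo)=11)
Step 2: insert 47 -> lo=[11] hi=[47] -> (len(lo)=1, len(hi)=1, max(lo)=11)
Step 3: insert 12 -> lo=[11, 12] hi=[47] -> (len(lo)=2, len(hi)=1, max(lo)=12)
Step 4: insert 15 -> lo=[11, 12] hi=[15, 47] -> (len(lo)=2, len(hi)=2, max(lo)=12)
Step 5: insert 10 -> lo=[10, 11, 12] hi=[15, 47] -> (len(lo)=3, len(hi)=2, max(lo)=12)
Step 6: insert 7 -> lo=[7, 10, 11] hi=[12, 15, 47] -> (len(lo)=3, len(hi)=3, max(lo)=11)
Step 7: insert 11 -> lo=[7, 10, 11, 11] hi=[12, 15, 47] -> (len(lo)=4, len(hi)=3, max(lo)=11)
Step 8: insert 43 -> lo=[7, 10, 11, 11] hi=[12, 15, 43, 47] -> (len(lo)=4, len(hi)=4, max(lo)=11)
Step 9: insert 25 -> lo=[7, 10, 11, 11, 12] hi=[15, 25, 43, 47] -> (len(lo)=5, len(hi)=4, max(lo)=12)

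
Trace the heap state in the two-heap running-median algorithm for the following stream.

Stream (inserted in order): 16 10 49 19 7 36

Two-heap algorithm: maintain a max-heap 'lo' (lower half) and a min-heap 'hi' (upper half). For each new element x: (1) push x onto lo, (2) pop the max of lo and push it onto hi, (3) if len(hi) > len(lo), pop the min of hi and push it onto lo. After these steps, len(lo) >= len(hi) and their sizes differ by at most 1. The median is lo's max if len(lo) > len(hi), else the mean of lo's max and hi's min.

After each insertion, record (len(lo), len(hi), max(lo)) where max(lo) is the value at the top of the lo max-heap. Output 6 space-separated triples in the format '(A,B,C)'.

Answer: (1,0,16) (1,1,10) (2,1,16) (2,2,16) (3,2,16) (3,3,16)

Derivation:
Step 1: insert 16 -> lo=[16] hi=[] -> (len(lo)=1, len(hi)=0, max(lo)=16)
Step 2: insert 10 -> lo=[10] hi=[16] -> (len(lo)=1, len(hi)=1, max(lo)=10)
Step 3: insert 49 -> lo=[10, 16] hi=[49] -> (len(lo)=2, len(hi)=1, max(lo)=16)
Step 4: insert 19 -> lo=[10, 16] hi=[19, 49] -> (len(lo)=2, len(hi)=2, max(lo)=16)
Step 5: insert 7 -> lo=[7, 10, 16] hi=[19, 49] -> (len(lo)=3, len(hi)=2, max(lo)=16)
Step 6: insert 36 -> lo=[7, 10, 16] hi=[19, 36, 49] -> (len(lo)=3, len(hi)=3, max(lo)=16)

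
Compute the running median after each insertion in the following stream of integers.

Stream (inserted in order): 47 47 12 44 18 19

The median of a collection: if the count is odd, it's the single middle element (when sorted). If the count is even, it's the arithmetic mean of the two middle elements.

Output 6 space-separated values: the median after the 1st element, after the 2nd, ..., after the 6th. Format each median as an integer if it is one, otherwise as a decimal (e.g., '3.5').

Step 1: insert 47 -> lo=[47] (size 1, max 47) hi=[] (size 0) -> median=47
Step 2: insert 47 -> lo=[47] (size 1, max 47) hi=[47] (size 1, min 47) -> median=47
Step 3: insert 12 -> lo=[12, 47] (size 2, max 47) hi=[47] (size 1, min 47) -> median=47
Step 4: insert 44 -> lo=[12, 44] (size 2, max 44) hi=[47, 47] (size 2, min 47) -> median=45.5
Step 5: insert 18 -> lo=[12, 18, 44] (size 3, max 44) hi=[47, 47] (size 2, min 47) -> median=44
Step 6: insert 19 -> lo=[12, 18, 19] (size 3, max 19) hi=[44, 47, 47] (size 3, min 44) -> median=31.5

Answer: 47 47 47 45.5 44 31.5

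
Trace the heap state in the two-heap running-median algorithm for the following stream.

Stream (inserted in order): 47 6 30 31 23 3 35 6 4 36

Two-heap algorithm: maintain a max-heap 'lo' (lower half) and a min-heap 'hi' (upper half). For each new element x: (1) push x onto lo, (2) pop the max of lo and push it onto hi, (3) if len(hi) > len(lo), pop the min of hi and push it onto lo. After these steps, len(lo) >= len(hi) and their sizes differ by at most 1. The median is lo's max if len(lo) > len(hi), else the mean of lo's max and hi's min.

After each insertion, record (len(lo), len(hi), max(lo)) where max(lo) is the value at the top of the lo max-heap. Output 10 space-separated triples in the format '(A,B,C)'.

Answer: (1,0,47) (1,1,6) (2,1,30) (2,2,30) (3,2,30) (3,3,23) (4,3,30) (4,4,23) (5,4,23) (5,5,23)

Derivation:
Step 1: insert 47 -> lo=[47] hi=[] -> (len(lo)=1, len(hi)=0, max(lo)=47)
Step 2: insert 6 -> lo=[6] hi=[47] -> (len(lo)=1, len(hi)=1, max(lo)=6)
Step 3: insert 30 -> lo=[6, 30] hi=[47] -> (len(lo)=2, len(hi)=1, max(lo)=30)
Step 4: insert 31 -> lo=[6, 30] hi=[31, 47] -> (len(lo)=2, len(hi)=2, max(lo)=30)
Step 5: insert 23 -> lo=[6, 23, 30] hi=[31, 47] -> (len(lo)=3, len(hi)=2, max(lo)=30)
Step 6: insert 3 -> lo=[3, 6, 23] hi=[30, 31, 47] -> (len(lo)=3, len(hi)=3, max(lo)=23)
Step 7: insert 35 -> lo=[3, 6, 23, 30] hi=[31, 35, 47] -> (len(lo)=4, len(hi)=3, max(lo)=30)
Step 8: insert 6 -> lo=[3, 6, 6, 23] hi=[30, 31, 35, 47] -> (len(lo)=4, len(hi)=4, max(lo)=23)
Step 9: insert 4 -> lo=[3, 4, 6, 6, 23] hi=[30, 31, 35, 47] -> (len(lo)=5, len(hi)=4, max(lo)=23)
Step 10: insert 36 -> lo=[3, 4, 6, 6, 23] hi=[30, 31, 35, 36, 47] -> (len(lo)=5, len(hi)=5, max(lo)=23)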